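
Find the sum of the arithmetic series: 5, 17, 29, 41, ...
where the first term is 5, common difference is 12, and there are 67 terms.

Sₙ = n/2 × (first + last)
Last term = a + (n-1)d = 5 + (67-1)×12 = 797
S_67 = 67/2 × (5 + 797)
S_67 = 67/2 × 802 = 26867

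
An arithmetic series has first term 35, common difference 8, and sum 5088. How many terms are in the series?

Using S = n/2 × [2a + (n-1)d]
5088 = n/2 × [2(35) + (n-1)(8)]
5088 = n/2 × [70 + 8n - 8]
10176 = n × [62 + 8n]
8n² + (62)n - 10176 = 0
Discriminant: Δ = (62)² - 4(8)(-10176) = 3844 + 325632 = 329476
√Δ = 574
n = [-(62) + √Δ] / (2·8) = (-62 + 574) / 16 = 512 / 16 = 32
(The negative root is discarded since n must be a positive integer.)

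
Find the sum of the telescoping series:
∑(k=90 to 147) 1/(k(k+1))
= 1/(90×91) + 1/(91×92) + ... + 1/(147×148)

Partial fractions: 1/(k(k+1)) = 1/k - 1/(k+1)
The series telescopes:
= (1/90 - 1/91) + (1/91 - 1/92) + ... + (1/147 - 1/148)
= 1/90 - 1/148
= 29/6660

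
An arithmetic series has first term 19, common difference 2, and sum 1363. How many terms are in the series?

Using S = n/2 × [2a + (n-1)d]
1363 = n/2 × [2(19) + (n-1)(2)]
1363 = n/2 × [38 + 2n - 2]
2726 = n × [36 + 2n]
2n² + (36)n - 2726 = 0
Discriminant: Δ = (36)² - 4(2)(-2726) = 1296 + 21808 = 23104
√Δ = 152
n = [-(36) + √Δ] / (2·2) = (-36 + 152) / 4 = 116 / 4 = 29
(The negative root is discarded since n must be a positive integer.)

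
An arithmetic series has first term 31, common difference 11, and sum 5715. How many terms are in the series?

Using S = n/2 × [2a + (n-1)d]
5715 = n/2 × [2(31) + (n-1)(11)]
5715 = n/2 × [62 + 11n - 11]
11430 = n × [51 + 11n]
11n² + (51)n - 11430 = 0
Discriminant: Δ = (51)² - 4(11)(-11430) = 2601 + 502920 = 505521
√Δ = 711
n = [-(51) + √Δ] / (2·11) = (-51 + 711) / 22 = 660 / 22 = 30
(The negative root is discarded since n must be a positive integer.)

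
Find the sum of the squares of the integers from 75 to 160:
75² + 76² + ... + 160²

Use ∑_{k=1}^{n} k² = n(n+1)(2n+1)/6, then subtract the first 74 terms.
∑_{k=1}^{160} k² = 160×161×321/6 = 1378160
∑_{k=1}^{74} k² = 74×75×149/6 = 137825
∑_{k=75}^{160} k² = 1378160 - 137825 = 1240335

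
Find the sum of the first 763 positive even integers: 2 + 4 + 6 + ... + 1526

Sum of first n even numbers = n(n+1)
= 763×764
= 582932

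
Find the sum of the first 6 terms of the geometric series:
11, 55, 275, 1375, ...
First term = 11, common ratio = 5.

Sₙ = a(1 - rⁿ) / (1 - r)
S_6 = 11(1 - 5^6) / (1 - 5)
S_6 = 11(1 - 15625) / (-4)
S_6 = 42966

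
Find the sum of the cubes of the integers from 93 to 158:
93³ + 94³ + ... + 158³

Use ∑_{k=1}^{n} k³ = [n(n+1)/2]², then subtract the first 92 terms.
∑_{k=1}^{158} k³ = [158×159/2]² = 12561² = 157778721
∑_{k=1}^{92} k³ = [92×93/2]² = 4278² = 18301284
∑_{k=93}^{158} k³ = 157778721 - 18301284 = 139477437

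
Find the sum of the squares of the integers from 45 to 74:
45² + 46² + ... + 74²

Use ∑_{k=1}^{n} k² = n(n+1)(2n+1)/6, then subtract the first 44 terms.
∑_{k=1}^{74} k² = 74×75×149/6 = 137825
∑_{k=1}^{44} k² = 44×45×89/6 = 29370
∑_{k=45}^{74} k² = 137825 - 29370 = 108455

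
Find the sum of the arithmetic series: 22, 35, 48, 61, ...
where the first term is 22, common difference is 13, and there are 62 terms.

Sₙ = n/2 × (first + last)
Last term = a + (n-1)d = 22 + (62-1)×13 = 815
S_62 = 62/2 × (22 + 815)
S_62 = 62/2 × 837 = 25947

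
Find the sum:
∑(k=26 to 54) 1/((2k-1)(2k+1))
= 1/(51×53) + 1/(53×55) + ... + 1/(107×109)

Partial fractions: 1/((2k-1)(2k+1)) = (1/2)[1/(2k-1) - 1/(2k+1)]
The series telescopes:
= (1/2)[1/51 - 1/109]
= 29/5559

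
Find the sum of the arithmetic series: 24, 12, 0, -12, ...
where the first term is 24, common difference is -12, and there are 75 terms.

Sₙ = n/2 × (first + last)
Last term = a + (n-1)d = 24 + (75-1)×(-12) = -864
S_75 = 75/2 × (24 + (-864))
S_75 = 75/2 × (-840) = -31500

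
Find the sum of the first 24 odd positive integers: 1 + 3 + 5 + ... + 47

Sum of first n odd numbers = n²
= 24²
= 576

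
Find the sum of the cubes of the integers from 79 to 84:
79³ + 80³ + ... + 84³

Use ∑_{k=1}^{n} k³ = [n(n+1)/2]², then subtract the first 78 terms.
∑_{k=1}^{84} k³ = [84×85/2]² = 3570² = 12744900
∑_{k=1}^{78} k³ = [78×79/2]² = 3081² = 9492561
∑_{k=79}^{84} k³ = 12744900 - 9492561 = 3252339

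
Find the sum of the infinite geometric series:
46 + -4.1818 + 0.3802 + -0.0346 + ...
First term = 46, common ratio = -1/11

For |r| < 1, S = a / (1 - r)
S = 46 / (1 - (-1/11))
S = 46 / (12/11)
S = 253/6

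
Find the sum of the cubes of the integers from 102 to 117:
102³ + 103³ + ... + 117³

Use ∑_{k=1}^{n} k³ = [n(n+1)/2]², then subtract the first 101 terms.
∑_{k=1}^{117} k³ = [117×118/2]² = 6903² = 47651409
∑_{k=1}^{101} k³ = [101×102/2]² = 5151² = 26532801
∑_{k=102}^{117} k³ = 47651409 - 26532801 = 21118608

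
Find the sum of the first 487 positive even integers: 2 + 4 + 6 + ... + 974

Sum of first n even numbers = n(n+1)
= 487×488
= 237656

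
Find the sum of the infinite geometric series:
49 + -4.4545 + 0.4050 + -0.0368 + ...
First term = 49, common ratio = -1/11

For |r| < 1, S = a / (1 - r)
S = 49 / (1 - (-1/11))
S = 49 / (12/11)
S = 539/12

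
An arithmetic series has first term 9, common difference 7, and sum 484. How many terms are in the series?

Using S = n/2 × [2a + (n-1)d]
484 = n/2 × [2(9) + (n-1)(7)]
484 = n/2 × [18 + 7n - 7]
968 = n × [11 + 7n]
7n² + (11)n - 968 = 0
Discriminant: Δ = (11)² - 4(7)(-968) = 121 + 27104 = 27225
√Δ = 165
n = [-(11) + √Δ] / (2·7) = (-11 + 165) / 14 = 154 / 14 = 11
(The negative root is discarded since n must be a positive integer.)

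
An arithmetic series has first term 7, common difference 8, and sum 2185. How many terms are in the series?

Using S = n/2 × [2a + (n-1)d]
2185 = n/2 × [2(7) + (n-1)(8)]
2185 = n/2 × [14 + 8n - 8]
4370 = n × [6 + 8n]
8n² + (6)n - 4370 = 0
Discriminant: Δ = (6)² - 4(8)(-4370) = 36 + 139840 = 139876
√Δ = 374
n = [-(6) + √Δ] / (2·8) = (-6 + 374) / 16 = 368 / 16 = 23
(The negative root is discarded since n must be a positive integer.)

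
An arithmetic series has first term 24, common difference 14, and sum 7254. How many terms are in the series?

Using S = n/2 × [2a + (n-1)d]
7254 = n/2 × [2(24) + (n-1)(14)]
7254 = n/2 × [48 + 14n - 14]
14508 = n × [34 + 14n]
14n² + (34)n - 14508 = 0
Discriminant: Δ = (34)² - 4(14)(-14508) = 1156 + 812448 = 813604
√Δ = 902
n = [-(34) + √Δ] / (2·14) = (-34 + 902) / 28 = 868 / 28 = 31
(The negative root is discarded since n must be a positive integer.)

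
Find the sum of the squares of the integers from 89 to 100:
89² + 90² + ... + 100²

Use ∑_{k=1}^{n} k² = n(n+1)(2n+1)/6, then subtract the first 88 terms.
∑_{k=1}^{100} k² = 100×101×201/6 = 338350
∑_{k=1}^{88} k² = 88×89×177/6 = 231044
∑_{k=89}^{100} k² = 338350 - 231044 = 107306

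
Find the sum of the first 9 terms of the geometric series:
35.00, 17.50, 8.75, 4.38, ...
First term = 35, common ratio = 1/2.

Sₙ = a(1 - rⁿ) / (1 - r)
S_9 = 35(1 - (1/2)^9) / (1 - (1/2))
S_9 = 35(1 - (1/512)) / (1/2)
S_9 = 17885/256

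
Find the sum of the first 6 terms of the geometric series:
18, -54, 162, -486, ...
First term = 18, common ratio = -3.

Sₙ = a(1 - rⁿ) / (1 - r)
S_6 = 18(1 - (-3)^6) / (1 - (-3))
S_6 = 18(1 - 729) / (4)
S_6 = -3276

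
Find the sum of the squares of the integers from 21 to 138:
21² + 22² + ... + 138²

Use ∑_{k=1}^{n} k² = n(n+1)(2n+1)/6, then subtract the first 20 terms.
∑_{k=1}^{138} k² = 138×139×277/6 = 885569
∑_{k=1}^{20} k² = 20×21×41/6 = 2870
∑_{k=21}^{138} k² = 885569 - 2870 = 882699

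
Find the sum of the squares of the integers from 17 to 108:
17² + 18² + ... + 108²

Use ∑_{k=1}^{n} k² = n(n+1)(2n+1)/6, then subtract the first 16 terms.
∑_{k=1}^{108} k² = 108×109×217/6 = 425754
∑_{k=1}^{16} k² = 16×17×33/6 = 1496
∑_{k=17}^{108} k² = 425754 - 1496 = 424258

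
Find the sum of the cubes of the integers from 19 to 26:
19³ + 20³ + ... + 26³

Use ∑_{k=1}^{n} k³ = [n(n+1)/2]², then subtract the first 18 terms.
∑_{k=1}^{26} k³ = [26×27/2]² = 351² = 123201
∑_{k=1}^{18} k³ = [18×19/2]² = 171² = 29241
∑_{k=19}^{26} k³ = 123201 - 29241 = 93960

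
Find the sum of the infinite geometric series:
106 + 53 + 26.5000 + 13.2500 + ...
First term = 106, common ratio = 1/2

For |r| < 1, S = a / (1 - r)
S = 106 / (1 - (1/2))
S = 106 / (1/2)
S = 212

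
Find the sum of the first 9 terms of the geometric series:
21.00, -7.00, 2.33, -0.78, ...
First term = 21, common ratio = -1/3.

Sₙ = a(1 - rⁿ) / (1 - r)
S_9 = 21(1 - (-1/3)^9) / (1 - (-1/3))
S_9 = 21(1 - (-1/19683)) / (4/3)
S_9 = 34447/2187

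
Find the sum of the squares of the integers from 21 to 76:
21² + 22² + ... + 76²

Use ∑_{k=1}^{n} k² = n(n+1)(2n+1)/6, then subtract the first 20 terms.
∑_{k=1}^{76} k² = 76×77×153/6 = 149226
∑_{k=1}^{20} k² = 20×21×41/6 = 2870
∑_{k=21}^{76} k² = 149226 - 2870 = 146356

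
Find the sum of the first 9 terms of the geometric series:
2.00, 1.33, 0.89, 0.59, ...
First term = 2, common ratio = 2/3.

Sₙ = a(1 - rⁿ) / (1 - r)
S_9 = 2(1 - (2/3)^9) / (1 - (2/3))
S_9 = 2(1 - (512/19683)) / (1/3)
S_9 = 38342/6561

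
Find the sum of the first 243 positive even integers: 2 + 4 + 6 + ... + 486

Sum of first n even numbers = n(n+1)
= 243×244
= 59292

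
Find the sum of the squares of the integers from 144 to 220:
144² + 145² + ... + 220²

Use ∑_{k=1}^{n} k² = n(n+1)(2n+1)/6, then subtract the first 143 terms.
∑_{k=1}^{220} k² = 220×221×441/6 = 3573570
∑_{k=1}^{143} k² = 143×144×287/6 = 984984
∑_{k=144}^{220} k² = 3573570 - 984984 = 2588586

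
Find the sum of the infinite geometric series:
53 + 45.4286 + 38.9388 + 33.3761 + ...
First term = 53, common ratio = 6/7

For |r| < 1, S = a / (1 - r)
S = 53 / (1 - (6/7))
S = 53 / (1/7)
S = 371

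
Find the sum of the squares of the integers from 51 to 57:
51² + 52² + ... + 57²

Use ∑_{k=1}^{n} k² = n(n+1)(2n+1)/6, then subtract the first 50 terms.
∑_{k=1}^{57} k² = 57×58×115/6 = 63365
∑_{k=1}^{50} k² = 50×51×101/6 = 42925
∑_{k=51}^{57} k² = 63365 - 42925 = 20440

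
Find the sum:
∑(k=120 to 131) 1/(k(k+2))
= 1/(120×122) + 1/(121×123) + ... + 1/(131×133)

Partial fractions: 1/(k(k+2)) = (1/2)[1/k - 1/(k+2)]
Telescoping leaves the first two and last two terms:
= (1/2)[1/120 + 1/121 - 1/132 - 1/133]
= 2903/3862320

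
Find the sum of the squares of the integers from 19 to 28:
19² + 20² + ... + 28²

Use ∑_{k=1}^{n} k² = n(n+1)(2n+1)/6, then subtract the first 18 terms.
∑_{k=1}^{28} k² = 28×29×57/6 = 7714
∑_{k=1}^{18} k² = 18×19×37/6 = 2109
∑_{k=19}^{28} k² = 7714 - 2109 = 5605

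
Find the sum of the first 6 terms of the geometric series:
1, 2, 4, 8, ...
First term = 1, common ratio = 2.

Sₙ = a(1 - rⁿ) / (1 - r)
S_6 = 1(1 - 2^6) / (1 - 2)
S_6 = 1(1 - 64) / (-1)
S_6 = 63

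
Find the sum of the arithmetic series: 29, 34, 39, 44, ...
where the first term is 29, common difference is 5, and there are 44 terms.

Sₙ = n/2 × (first + last)
Last term = a + (n-1)d = 29 + (44-1)×5 = 244
S_44 = 44/2 × (29 + 244)
S_44 = 44/2 × 273 = 6006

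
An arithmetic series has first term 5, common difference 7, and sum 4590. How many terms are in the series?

Using S = n/2 × [2a + (n-1)d]
4590 = n/2 × [2(5) + (n-1)(7)]
4590 = n/2 × [10 + 7n - 7]
9180 = n × [3 + 7n]
7n² + (3)n - 9180 = 0
Discriminant: Δ = (3)² - 4(7)(-9180) = 9 + 257040 = 257049
√Δ = 507
n = [-(3) + √Δ] / (2·7) = (-3 + 507) / 14 = 504 / 14 = 36
(The negative root is discarded since n must be a positive integer.)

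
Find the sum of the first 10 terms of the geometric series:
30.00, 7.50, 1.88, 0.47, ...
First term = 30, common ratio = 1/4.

Sₙ = a(1 - rⁿ) / (1 - r)
S_10 = 30(1 - (1/4)^10) / (1 - (1/4))
S_10 = 30(1 - (1/1048576)) / (3/4)
S_10 = 5242875/131072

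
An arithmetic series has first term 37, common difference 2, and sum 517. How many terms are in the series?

Using S = n/2 × [2a + (n-1)d]
517 = n/2 × [2(37) + (n-1)(2)]
517 = n/2 × [74 + 2n - 2]
1034 = n × [72 + 2n]
2n² + (72)n - 1034 = 0
Discriminant: Δ = (72)² - 4(2)(-1034) = 5184 + 8272 = 13456
√Δ = 116
n = [-(72) + √Δ] / (2·2) = (-72 + 116) / 4 = 44 / 4 = 11
(The negative root is discarded since n must be a positive integer.)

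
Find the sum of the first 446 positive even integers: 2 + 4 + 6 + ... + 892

Sum of first n even numbers = n(n+1)
= 446×447
= 199362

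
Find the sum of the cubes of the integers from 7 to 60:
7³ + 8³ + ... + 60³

Use ∑_{k=1}^{n} k³ = [n(n+1)/2]², then subtract the first 6 terms.
∑_{k=1}^{60} k³ = [60×61/2]² = 1830² = 3348900
∑_{k=1}^{6} k³ = [6×7/2]² = 21² = 441
∑_{k=7}^{60} k³ = 3348900 - 441 = 3348459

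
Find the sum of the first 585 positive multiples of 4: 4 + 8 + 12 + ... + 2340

Factor out 4: = 4(1 + 2 + ... + 585) = 4 × n(n+1)/2
= 4 × 585×586/2
= 4 × 171405
= 685620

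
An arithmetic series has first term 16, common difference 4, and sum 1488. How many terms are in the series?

Using S = n/2 × [2a + (n-1)d]
1488 = n/2 × [2(16) + (n-1)(4)]
1488 = n/2 × [32 + 4n - 4]
2976 = n × [28 + 4n]
4n² + (28)n - 2976 = 0
Discriminant: Δ = (28)² - 4(4)(-2976) = 784 + 47616 = 48400
√Δ = 220
n = [-(28) + √Δ] / (2·4) = (-28 + 220) / 8 = 192 / 8 = 24
(The negative root is discarded since n must be a positive integer.)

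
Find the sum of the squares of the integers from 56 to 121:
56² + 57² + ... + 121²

Use ∑_{k=1}^{n} k² = n(n+1)(2n+1)/6, then subtract the first 55 terms.
∑_{k=1}^{121} k² = 121×122×243/6 = 597861
∑_{k=1}^{55} k² = 55×56×111/6 = 56980
∑_{k=56}^{121} k² = 597861 - 56980 = 540881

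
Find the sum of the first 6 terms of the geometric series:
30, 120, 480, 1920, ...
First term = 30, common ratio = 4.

Sₙ = a(1 - rⁿ) / (1 - r)
S_6 = 30(1 - 4^6) / (1 - 4)
S_6 = 30(1 - 4096) / (-3)
S_6 = 40950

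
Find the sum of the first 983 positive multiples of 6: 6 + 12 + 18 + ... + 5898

Factor out 6: = 6(1 + 2 + ... + 983) = 6 × n(n+1)/2
= 6 × 983×984/2
= 6 × 483636
= 2901816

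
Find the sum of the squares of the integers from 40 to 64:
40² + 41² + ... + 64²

Use ∑_{k=1}^{n} k² = n(n+1)(2n+1)/6, then subtract the first 39 terms.
∑_{k=1}^{64} k² = 64×65×129/6 = 89440
∑_{k=1}^{39} k² = 39×40×79/6 = 20540
∑_{k=40}^{64} k² = 89440 - 20540 = 68900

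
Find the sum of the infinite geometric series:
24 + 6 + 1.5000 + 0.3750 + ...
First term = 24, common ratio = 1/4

For |r| < 1, S = a / (1 - r)
S = 24 / (1 - (1/4))
S = 24 / (3/4)
S = 32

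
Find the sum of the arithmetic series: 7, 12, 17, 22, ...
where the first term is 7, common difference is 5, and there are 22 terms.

Sₙ = n/2 × (first + last)
Last term = a + (n-1)d = 7 + (22-1)×5 = 112
S_22 = 22/2 × (7 + 112)
S_22 = 22/2 × 119 = 1309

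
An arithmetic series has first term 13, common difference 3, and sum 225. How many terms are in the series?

Using S = n/2 × [2a + (n-1)d]
225 = n/2 × [2(13) + (n-1)(3)]
225 = n/2 × [26 + 3n - 3]
450 = n × [23 + 3n]
3n² + (23)n - 450 = 0
Discriminant: Δ = (23)² - 4(3)(-450) = 529 + 5400 = 5929
√Δ = 77
n = [-(23) + √Δ] / (2·3) = (-23 + 77) / 6 = 54 / 6 = 9
(The negative root is discarded since n must be a positive integer.)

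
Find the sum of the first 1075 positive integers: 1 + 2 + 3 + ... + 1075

Formula: ∑k = n(n+1)/2
= 1075×1076/2
= 1156700/2
= 578350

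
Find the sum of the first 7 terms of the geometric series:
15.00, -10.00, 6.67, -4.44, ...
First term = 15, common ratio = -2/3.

Sₙ = a(1 - rⁿ) / (1 - r)
S_7 = 15(1 - (-2/3)^7) / (1 - (-2/3))
S_7 = 15(1 - (-128/2187)) / (5/3)
S_7 = 2315/243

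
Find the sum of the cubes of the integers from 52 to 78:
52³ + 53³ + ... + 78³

Use ∑_{k=1}^{n} k³ = [n(n+1)/2]², then subtract the first 51 terms.
∑_{k=1}^{78} k³ = [78×79/2]² = 3081² = 9492561
∑_{k=1}^{51} k³ = [51×52/2]² = 1326² = 1758276
∑_{k=52}^{78} k³ = 9492561 - 1758276 = 7734285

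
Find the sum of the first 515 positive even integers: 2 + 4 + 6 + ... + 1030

Sum of first n even numbers = n(n+1)
= 515×516
= 265740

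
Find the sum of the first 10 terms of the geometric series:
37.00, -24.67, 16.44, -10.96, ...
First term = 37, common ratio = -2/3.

Sₙ = a(1 - rⁿ) / (1 - r)
S_10 = 37(1 - (-2/3)^10) / (1 - (-2/3))
S_10 = 37(1 - (1024/59049)) / (5/3)
S_10 = 429385/19683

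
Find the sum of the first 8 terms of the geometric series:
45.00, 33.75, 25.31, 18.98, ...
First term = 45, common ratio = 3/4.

Sₙ = a(1 - rⁿ) / (1 - r)
S_8 = 45(1 - (3/4)^8) / (1 - (3/4))
S_8 = 45(1 - (6561/65536)) / (1/4)
S_8 = 2653875/16384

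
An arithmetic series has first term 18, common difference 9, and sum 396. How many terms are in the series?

Using S = n/2 × [2a + (n-1)d]
396 = n/2 × [2(18) + (n-1)(9)]
396 = n/2 × [36 + 9n - 9]
792 = n × [27 + 9n]
9n² + (27)n - 792 = 0
Discriminant: Δ = (27)² - 4(9)(-792) = 729 + 28512 = 29241
√Δ = 171
n = [-(27) + √Δ] / (2·9) = (-27 + 171) / 18 = 144 / 18 = 8
(The negative root is discarded since n must be a positive integer.)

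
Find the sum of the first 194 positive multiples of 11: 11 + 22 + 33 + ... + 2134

Factor out 11: = 11(1 + 2 + ... + 194) = 11 × n(n+1)/2
= 11 × 194×195/2
= 11 × 18915
= 208065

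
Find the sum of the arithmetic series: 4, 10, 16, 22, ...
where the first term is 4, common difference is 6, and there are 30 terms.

Sₙ = n/2 × (first + last)
Last term = a + (n-1)d = 4 + (30-1)×6 = 178
S_30 = 30/2 × (4 + 178)
S_30 = 30/2 × 182 = 2730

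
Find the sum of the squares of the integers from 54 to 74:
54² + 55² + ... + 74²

Use ∑_{k=1}^{n} k² = n(n+1)(2n+1)/6, then subtract the first 53 terms.
∑_{k=1}^{74} k² = 74×75×149/6 = 137825
∑_{k=1}^{53} k² = 53×54×107/6 = 51039
∑_{k=54}^{74} k² = 137825 - 51039 = 86786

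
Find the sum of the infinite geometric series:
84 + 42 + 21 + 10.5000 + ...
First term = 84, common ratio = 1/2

For |r| < 1, S = a / (1 - r)
S = 84 / (1 - (1/2))
S = 84 / (1/2)
S = 168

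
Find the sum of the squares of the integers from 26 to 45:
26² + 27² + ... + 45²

Use ∑_{k=1}^{n} k² = n(n+1)(2n+1)/6, then subtract the first 25 terms.
∑_{k=1}^{45} k² = 45×46×91/6 = 31395
∑_{k=1}^{25} k² = 25×26×51/6 = 5525
∑_{k=26}^{45} k² = 31395 - 5525 = 25870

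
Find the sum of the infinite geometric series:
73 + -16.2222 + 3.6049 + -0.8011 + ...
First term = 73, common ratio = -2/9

For |r| < 1, S = a / (1 - r)
S = 73 / (1 - (-2/9))
S = 73 / (11/9)
S = 657/11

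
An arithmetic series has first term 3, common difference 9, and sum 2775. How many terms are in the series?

Using S = n/2 × [2a + (n-1)d]
2775 = n/2 × [2(3) + (n-1)(9)]
2775 = n/2 × [6 + 9n - 9]
5550 = n × [-3 + 9n]
9n² + (-3)n - 5550 = 0
Discriminant: Δ = (-3)² - 4(9)(-5550) = 9 + 199800 = 199809
√Δ = 447
n = [-(-3) + √Δ] / (2·9) = (3 + 447) / 18 = 450 / 18 = 25
(The negative root is discarded since n must be a positive integer.)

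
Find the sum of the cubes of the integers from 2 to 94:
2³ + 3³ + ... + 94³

Use ∑_{k=1}^{n} k³ = [n(n+1)/2]², then subtract the first 1 terms.
∑_{k=1}^{94} k³ = [94×95/2]² = 4465² = 19936225
∑_{k=1}^{1} k³ = [1×2/2]² = 1² = 1
∑_{k=2}^{94} k³ = 19936225 - 1 = 19936224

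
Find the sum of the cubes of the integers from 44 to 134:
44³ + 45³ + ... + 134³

Use ∑_{k=1}^{n} k³ = [n(n+1)/2]², then subtract the first 43 terms.
∑_{k=1}^{134} k³ = [134×135/2]² = 9045² = 81812025
∑_{k=1}^{43} k³ = [43×44/2]² = 946² = 894916
∑_{k=44}^{134} k³ = 81812025 - 894916 = 80917109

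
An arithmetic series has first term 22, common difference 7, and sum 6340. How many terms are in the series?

Using S = n/2 × [2a + (n-1)d]
6340 = n/2 × [2(22) + (n-1)(7)]
6340 = n/2 × [44 + 7n - 7]
12680 = n × [37 + 7n]
7n² + (37)n - 12680 = 0
Discriminant: Δ = (37)² - 4(7)(-12680) = 1369 + 355040 = 356409
√Δ = 597
n = [-(37) + √Δ] / (2·7) = (-37 + 597) / 14 = 560 / 14 = 40
(The negative root is discarded since n must be a positive integer.)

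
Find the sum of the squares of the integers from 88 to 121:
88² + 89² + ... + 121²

Use ∑_{k=1}^{n} k² = n(n+1)(2n+1)/6, then subtract the first 87 terms.
∑_{k=1}^{121} k² = 121×122×243/6 = 597861
∑_{k=1}^{87} k² = 87×88×175/6 = 223300
∑_{k=88}^{121} k² = 597861 - 223300 = 374561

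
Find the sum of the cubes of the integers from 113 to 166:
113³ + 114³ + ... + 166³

Use ∑_{k=1}^{n} k³ = [n(n+1)/2]², then subtract the first 112 terms.
∑_{k=1}^{166} k³ = [166×167/2]² = 13861² = 192127321
∑_{k=1}^{112} k³ = [112×113/2]² = 6328² = 40043584
∑_{k=113}^{166} k³ = 192127321 - 40043584 = 152083737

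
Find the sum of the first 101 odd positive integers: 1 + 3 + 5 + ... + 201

Sum of first n odd numbers = n²
= 101²
= 10201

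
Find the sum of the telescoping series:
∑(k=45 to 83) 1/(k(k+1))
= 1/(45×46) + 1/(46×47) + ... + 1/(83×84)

Partial fractions: 1/(k(k+1)) = 1/k - 1/(k+1)
The series telescopes:
= (1/45 - 1/46) + (1/46 - 1/47) + ... + (1/83 - 1/84)
= 1/45 - 1/84
= 13/1260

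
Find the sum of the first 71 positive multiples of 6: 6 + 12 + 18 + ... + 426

Factor out 6: = 6(1 + 2 + ... + 71) = 6 × n(n+1)/2
= 6 × 71×72/2
= 6 × 2556
= 15336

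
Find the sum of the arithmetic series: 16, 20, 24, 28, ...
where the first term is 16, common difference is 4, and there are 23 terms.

Sₙ = n/2 × (first + last)
Last term = a + (n-1)d = 16 + (23-1)×4 = 104
S_23 = 23/2 × (16 + 104)
S_23 = 23/2 × 120 = 1380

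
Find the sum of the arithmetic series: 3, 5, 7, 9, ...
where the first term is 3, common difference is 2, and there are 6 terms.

Sₙ = n/2 × (first + last)
Last term = a + (n-1)d = 3 + (6-1)×2 = 13
S_6 = 6/2 × (3 + 13)
S_6 = 6/2 × 16 = 48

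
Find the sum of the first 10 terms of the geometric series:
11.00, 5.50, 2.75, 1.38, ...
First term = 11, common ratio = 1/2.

Sₙ = a(1 - rⁿ) / (1 - r)
S_10 = 11(1 - (1/2)^10) / (1 - (1/2))
S_10 = 11(1 - (1/1024)) / (1/2)
S_10 = 11253/512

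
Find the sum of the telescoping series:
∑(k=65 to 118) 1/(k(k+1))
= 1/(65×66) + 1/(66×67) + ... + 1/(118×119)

Partial fractions: 1/(k(k+1)) = 1/k - 1/(k+1)
The series telescopes:
= (1/65 - 1/66) + (1/66 - 1/67) + ... + (1/118 - 1/119)
= 1/65 - 1/119
= 54/7735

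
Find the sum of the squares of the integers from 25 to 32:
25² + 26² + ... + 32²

Use ∑_{k=1}^{n} k² = n(n+1)(2n+1)/6, then subtract the first 24 terms.
∑_{k=1}^{32} k² = 32×33×65/6 = 11440
∑_{k=1}^{24} k² = 24×25×49/6 = 4900
∑_{k=25}^{32} k² = 11440 - 4900 = 6540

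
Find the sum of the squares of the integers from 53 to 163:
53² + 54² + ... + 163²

Use ∑_{k=1}^{n} k² = n(n+1)(2n+1)/6, then subtract the first 52 terms.
∑_{k=1}^{163} k² = 163×164×327/6 = 1456894
∑_{k=1}^{52} k² = 52×53×105/6 = 48230
∑_{k=53}^{163} k² = 1456894 - 48230 = 1408664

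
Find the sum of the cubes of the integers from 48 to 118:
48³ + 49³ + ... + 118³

Use ∑_{k=1}^{n} k³ = [n(n+1)/2]², then subtract the first 47 terms.
∑_{k=1}^{118} k³ = [118×119/2]² = 7021² = 49294441
∑_{k=1}^{47} k³ = [47×48/2]² = 1128² = 1272384
∑_{k=48}^{118} k³ = 49294441 - 1272384 = 48022057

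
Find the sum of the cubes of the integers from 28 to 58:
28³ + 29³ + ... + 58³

Use ∑_{k=1}^{n} k³ = [n(n+1)/2]², then subtract the first 27 terms.
∑_{k=1}^{58} k³ = [58×59/2]² = 1711² = 2927521
∑_{k=1}^{27} k³ = [27×28/2]² = 378² = 142884
∑_{k=28}^{58} k³ = 2927521 - 142884 = 2784637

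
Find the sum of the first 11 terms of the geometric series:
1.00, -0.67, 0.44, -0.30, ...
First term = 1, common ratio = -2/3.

Sₙ = a(1 - rⁿ) / (1 - r)
S_11 = 1(1 - (-2/3)^11) / (1 - (-2/3))
S_11 = 1(1 - (-2048/177147)) / (5/3)
S_11 = 35839/59049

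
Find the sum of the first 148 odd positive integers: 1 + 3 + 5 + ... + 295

Sum of first n odd numbers = n²
= 148²
= 21904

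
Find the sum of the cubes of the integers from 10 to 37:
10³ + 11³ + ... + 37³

Use ∑_{k=1}^{n} k³ = [n(n+1)/2]², then subtract the first 9 terms.
∑_{k=1}^{37} k³ = [37×38/2]² = 703² = 494209
∑_{k=1}^{9} k³ = [9×10/2]² = 45² = 2025
∑_{k=10}^{37} k³ = 494209 - 2025 = 492184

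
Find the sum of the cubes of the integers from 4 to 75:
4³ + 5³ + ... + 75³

Use ∑_{k=1}^{n} k³ = [n(n+1)/2]², then subtract the first 3 terms.
∑_{k=1}^{75} k³ = [75×76/2]² = 2850² = 8122500
∑_{k=1}^{3} k³ = [3×4/2]² = 6² = 36
∑_{k=4}^{75} k³ = 8122500 - 36 = 8122464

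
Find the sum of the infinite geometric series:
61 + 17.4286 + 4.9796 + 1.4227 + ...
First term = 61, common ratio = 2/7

For |r| < 1, S = a / (1 - r)
S = 61 / (1 - (2/7))
S = 61 / (5/7)
S = 427/5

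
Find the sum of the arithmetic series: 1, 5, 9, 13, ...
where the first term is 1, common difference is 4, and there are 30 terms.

Sₙ = n/2 × (first + last)
Last term = a + (n-1)d = 1 + (30-1)×4 = 117
S_30 = 30/2 × (1 + 117)
S_30 = 30/2 × 118 = 1770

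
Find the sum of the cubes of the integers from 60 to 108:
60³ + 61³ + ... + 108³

Use ∑_{k=1}^{n} k³ = [n(n+1)/2]², then subtract the first 59 terms.
∑_{k=1}^{108} k³ = [108×109/2]² = 5886² = 34644996
∑_{k=1}^{59} k³ = [59×60/2]² = 1770² = 3132900
∑_{k=60}^{108} k³ = 34644996 - 3132900 = 31512096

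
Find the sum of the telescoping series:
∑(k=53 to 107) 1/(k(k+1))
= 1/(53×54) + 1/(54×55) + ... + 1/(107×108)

Partial fractions: 1/(k(k+1)) = 1/k - 1/(k+1)
The series telescopes:
= (1/53 - 1/54) + (1/54 - 1/55) + ... + (1/107 - 1/108)
= 1/53 - 1/108
= 55/5724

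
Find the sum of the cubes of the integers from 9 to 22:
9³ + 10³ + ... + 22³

Use ∑_{k=1}^{n} k³ = [n(n+1)/2]², then subtract the first 8 terms.
∑_{k=1}^{22} k³ = [22×23/2]² = 253² = 64009
∑_{k=1}^{8} k³ = [8×9/2]² = 36² = 1296
∑_{k=9}^{22} k³ = 64009 - 1296 = 62713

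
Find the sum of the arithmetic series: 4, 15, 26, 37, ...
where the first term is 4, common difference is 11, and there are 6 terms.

Sₙ = n/2 × (first + last)
Last term = a + (n-1)d = 4 + (6-1)×11 = 59
S_6 = 6/2 × (4 + 59)
S_6 = 6/2 × 63 = 189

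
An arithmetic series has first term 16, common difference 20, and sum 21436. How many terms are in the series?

Using S = n/2 × [2a + (n-1)d]
21436 = n/2 × [2(16) + (n-1)(20)]
21436 = n/2 × [32 + 20n - 20]
42872 = n × [12 + 20n]
20n² + (12)n - 42872 = 0
Discriminant: Δ = (12)² - 4(20)(-42872) = 144 + 3429760 = 3429904
√Δ = 1852
n = [-(12) + √Δ] / (2·20) = (-12 + 1852) / 40 = 1840 / 40 = 46
(The negative root is discarded since n must be a positive integer.)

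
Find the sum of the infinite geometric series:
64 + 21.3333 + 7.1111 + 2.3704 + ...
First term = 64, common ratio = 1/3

For |r| < 1, S = a / (1 - r)
S = 64 / (1 - (1/3))
S = 64 / (2/3)
S = 96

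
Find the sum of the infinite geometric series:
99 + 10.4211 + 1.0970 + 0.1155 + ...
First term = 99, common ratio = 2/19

For |r| < 1, S = a / (1 - r)
S = 99 / (1 - (2/19))
S = 99 / (17/19)
S = 1881/17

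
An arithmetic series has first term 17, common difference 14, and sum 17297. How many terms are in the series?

Using S = n/2 × [2a + (n-1)d]
17297 = n/2 × [2(17) + (n-1)(14)]
17297 = n/2 × [34 + 14n - 14]
34594 = n × [20 + 14n]
14n² + (20)n - 34594 = 0
Discriminant: Δ = (20)² - 4(14)(-34594) = 400 + 1937264 = 1937664
√Δ = 1392
n = [-(20) + √Δ] / (2·14) = (-20 + 1392) / 28 = 1372 / 28 = 49
(The negative root is discarded since n must be a positive integer.)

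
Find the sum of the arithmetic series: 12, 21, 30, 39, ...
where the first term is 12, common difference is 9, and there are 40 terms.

Sₙ = n/2 × (first + last)
Last term = a + (n-1)d = 12 + (40-1)×9 = 363
S_40 = 40/2 × (12 + 363)
S_40 = 40/2 × 375 = 7500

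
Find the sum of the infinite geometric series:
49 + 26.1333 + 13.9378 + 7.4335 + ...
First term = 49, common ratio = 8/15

For |r| < 1, S = a / (1 - r)
S = 49 / (1 - (8/15))
S = 49 / (7/15)
S = 105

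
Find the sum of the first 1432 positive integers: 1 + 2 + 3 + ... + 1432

Formula: ∑k = n(n+1)/2
= 1432×1433/2
= 2052056/2
= 1026028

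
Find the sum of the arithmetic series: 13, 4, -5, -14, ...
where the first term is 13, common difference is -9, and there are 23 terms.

Sₙ = n/2 × (first + last)
Last term = a + (n-1)d = 13 + (23-1)×(-9) = -185
S_23 = 23/2 × (13 + (-185))
S_23 = 23/2 × (-172) = -1978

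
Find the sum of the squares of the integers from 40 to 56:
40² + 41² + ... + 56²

Use ∑_{k=1}^{n} k² = n(n+1)(2n+1)/6, then subtract the first 39 terms.
∑_{k=1}^{56} k² = 56×57×113/6 = 60116
∑_{k=1}^{39} k² = 39×40×79/6 = 20540
∑_{k=40}^{56} k² = 60116 - 20540 = 39576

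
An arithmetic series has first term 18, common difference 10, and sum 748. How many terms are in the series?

Using S = n/2 × [2a + (n-1)d]
748 = n/2 × [2(18) + (n-1)(10)]
748 = n/2 × [36 + 10n - 10]
1496 = n × [26 + 10n]
10n² + (26)n - 1496 = 0
Discriminant: Δ = (26)² - 4(10)(-1496) = 676 + 59840 = 60516
√Δ = 246
n = [-(26) + √Δ] / (2·10) = (-26 + 246) / 20 = 220 / 20 = 11
(The negative root is discarded since n must be a positive integer.)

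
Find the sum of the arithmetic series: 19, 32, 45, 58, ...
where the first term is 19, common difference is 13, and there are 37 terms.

Sₙ = n/2 × (first + last)
Last term = a + (n-1)d = 19 + (37-1)×13 = 487
S_37 = 37/2 × (19 + 487)
S_37 = 37/2 × 506 = 9361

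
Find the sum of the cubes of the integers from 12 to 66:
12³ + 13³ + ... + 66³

Use ∑_{k=1}^{n} k³ = [n(n+1)/2]², then subtract the first 11 terms.
∑_{k=1}^{66} k³ = [66×67/2]² = 2211² = 4888521
∑_{k=1}^{11} k³ = [11×12/2]² = 66² = 4356
∑_{k=12}^{66} k³ = 4888521 - 4356 = 4884165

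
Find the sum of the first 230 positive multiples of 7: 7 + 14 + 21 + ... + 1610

Factor out 7: = 7(1 + 2 + ... + 230) = 7 × n(n+1)/2
= 7 × 230×231/2
= 7 × 26565
= 185955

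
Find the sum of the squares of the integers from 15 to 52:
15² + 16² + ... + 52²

Use ∑_{k=1}^{n} k² = n(n+1)(2n+1)/6, then subtract the first 14 terms.
∑_{k=1}^{52} k² = 52×53×105/6 = 48230
∑_{k=1}^{14} k² = 14×15×29/6 = 1015
∑_{k=15}^{52} k² = 48230 - 1015 = 47215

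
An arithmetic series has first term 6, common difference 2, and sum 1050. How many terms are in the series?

Using S = n/2 × [2a + (n-1)d]
1050 = n/2 × [2(6) + (n-1)(2)]
1050 = n/2 × [12 + 2n - 2]
2100 = n × [10 + 2n]
2n² + (10)n - 2100 = 0
Discriminant: Δ = (10)² - 4(2)(-2100) = 100 + 16800 = 16900
√Δ = 130
n = [-(10) + √Δ] / (2·2) = (-10 + 130) / 4 = 120 / 4 = 30
(The negative root is discarded since n must be a positive integer.)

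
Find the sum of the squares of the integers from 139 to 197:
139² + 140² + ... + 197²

Use ∑_{k=1}^{n} k² = n(n+1)(2n+1)/6, then subtract the first 138 terms.
∑_{k=1}^{197} k² = 197×198×395/6 = 2567895
∑_{k=1}^{138} k² = 138×139×277/6 = 885569
∑_{k=139}^{197} k² = 2567895 - 885569 = 1682326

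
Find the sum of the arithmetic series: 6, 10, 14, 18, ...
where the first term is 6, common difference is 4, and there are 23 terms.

Sₙ = n/2 × (first + last)
Last term = a + (n-1)d = 6 + (23-1)×4 = 94
S_23 = 23/2 × (6 + 94)
S_23 = 23/2 × 100 = 1150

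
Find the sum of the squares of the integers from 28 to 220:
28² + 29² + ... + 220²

Use ∑_{k=1}^{n} k² = n(n+1)(2n+1)/6, then subtract the first 27 terms.
∑_{k=1}^{220} k² = 220×221×441/6 = 3573570
∑_{k=1}^{27} k² = 27×28×55/6 = 6930
∑_{k=28}^{220} k² = 3573570 - 6930 = 3566640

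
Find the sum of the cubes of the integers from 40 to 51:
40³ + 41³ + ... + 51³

Use ∑_{k=1}^{n} k³ = [n(n+1)/2]², then subtract the first 39 terms.
∑_{k=1}^{51} k³ = [51×52/2]² = 1326² = 1758276
∑_{k=1}^{39} k³ = [39×40/2]² = 780² = 608400
∑_{k=40}^{51} k³ = 1758276 - 608400 = 1149876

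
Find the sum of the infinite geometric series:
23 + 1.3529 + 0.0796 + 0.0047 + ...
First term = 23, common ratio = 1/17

For |r| < 1, S = a / (1 - r)
S = 23 / (1 - (1/17))
S = 23 / (16/17)
S = 391/16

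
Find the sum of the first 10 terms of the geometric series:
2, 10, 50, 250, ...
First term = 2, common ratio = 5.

Sₙ = a(1 - rⁿ) / (1 - r)
S_10 = 2(1 - 5^10) / (1 - 5)
S_10 = 2(1 - 9765625) / (-4)
S_10 = 4882812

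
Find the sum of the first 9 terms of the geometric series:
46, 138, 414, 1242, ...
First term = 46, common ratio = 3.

Sₙ = a(1 - rⁿ) / (1 - r)
S_9 = 46(1 - 3^9) / (1 - 3)
S_9 = 46(1 - 19683) / (-2)
S_9 = 452686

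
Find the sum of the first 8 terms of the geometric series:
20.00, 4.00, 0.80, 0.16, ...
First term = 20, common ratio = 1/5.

Sₙ = a(1 - rⁿ) / (1 - r)
S_8 = 20(1 - (1/5)^8) / (1 - (1/5))
S_8 = 20(1 - (1/390625)) / (4/5)
S_8 = 390624/15625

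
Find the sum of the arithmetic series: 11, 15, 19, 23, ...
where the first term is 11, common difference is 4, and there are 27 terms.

Sₙ = n/2 × (first + last)
Last term = a + (n-1)d = 11 + (27-1)×4 = 115
S_27 = 27/2 × (11 + 115)
S_27 = 27/2 × 126 = 1701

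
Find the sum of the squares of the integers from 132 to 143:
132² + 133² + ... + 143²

Use ∑_{k=1}^{n} k² = n(n+1)(2n+1)/6, then subtract the first 131 terms.
∑_{k=1}^{143} k² = 143×144×287/6 = 984984
∑_{k=1}^{131} k² = 131×132×263/6 = 757966
∑_{k=132}^{143} k² = 984984 - 757966 = 227018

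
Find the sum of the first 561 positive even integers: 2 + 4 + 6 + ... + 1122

Sum of first n even numbers = n(n+1)
= 561×562
= 315282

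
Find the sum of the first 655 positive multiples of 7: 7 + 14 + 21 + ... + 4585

Factor out 7: = 7(1 + 2 + ... + 655) = 7 × n(n+1)/2
= 7 × 655×656/2
= 7 × 214840
= 1503880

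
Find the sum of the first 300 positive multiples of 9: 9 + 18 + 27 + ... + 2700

Factor out 9: = 9(1 + 2 + ... + 300) = 9 × n(n+1)/2
= 9 × 300×301/2
= 9 × 45150
= 406350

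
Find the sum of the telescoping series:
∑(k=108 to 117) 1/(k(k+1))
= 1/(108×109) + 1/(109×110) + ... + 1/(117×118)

Partial fractions: 1/(k(k+1)) = 1/k - 1/(k+1)
The series telescopes:
= (1/108 - 1/109) + (1/109 - 1/110) + ... + (1/117 - 1/118)
= 1/108 - 1/118
= 5/6372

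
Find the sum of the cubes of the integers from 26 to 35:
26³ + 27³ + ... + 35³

Use ∑_{k=1}^{n} k³ = [n(n+1)/2]², then subtract the first 25 terms.
∑_{k=1}^{35} k³ = [35×36/2]² = 630² = 396900
∑_{k=1}^{25} k³ = [25×26/2]² = 325² = 105625
∑_{k=26}^{35} k³ = 396900 - 105625 = 291275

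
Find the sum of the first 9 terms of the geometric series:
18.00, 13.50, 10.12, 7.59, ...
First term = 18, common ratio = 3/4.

Sₙ = a(1 - rⁿ) / (1 - r)
S_9 = 18(1 - (3/4)^9) / (1 - (3/4))
S_9 = 18(1 - (19683/262144)) / (1/4)
S_9 = 2182149/32768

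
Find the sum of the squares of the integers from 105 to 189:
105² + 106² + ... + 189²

Use ∑_{k=1}^{n} k² = n(n+1)(2n+1)/6, then subtract the first 104 terms.
∑_{k=1}^{189} k² = 189×190×379/6 = 2268315
∑_{k=1}^{104} k² = 104×105×209/6 = 380380
∑_{k=105}^{189} k² = 2268315 - 380380 = 1887935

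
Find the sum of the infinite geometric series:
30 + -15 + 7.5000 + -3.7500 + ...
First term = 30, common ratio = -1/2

For |r| < 1, S = a / (1 - r)
S = 30 / (1 - (-1/2))
S = 30 / (3/2)
S = 20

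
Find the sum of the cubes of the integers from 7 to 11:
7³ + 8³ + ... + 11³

Use ∑_{k=1}^{n} k³ = [n(n+1)/2]², then subtract the first 6 terms.
∑_{k=1}^{11} k³ = [11×12/2]² = 66² = 4356
∑_{k=1}^{6} k³ = [6×7/2]² = 21² = 441
∑_{k=7}^{11} k³ = 4356 - 441 = 3915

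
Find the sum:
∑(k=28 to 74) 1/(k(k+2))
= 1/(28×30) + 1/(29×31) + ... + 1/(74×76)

Partial fractions: 1/(k(k+2)) = (1/2)[1/k - 1/(k+2)]
Telescoping leaves the first two and last two terms:
= (1/2)[1/28 + 1/29 - 1/75 - 1/76]
= 12643/578550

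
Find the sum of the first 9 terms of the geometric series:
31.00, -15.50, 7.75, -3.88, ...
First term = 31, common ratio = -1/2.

Sₙ = a(1 - rⁿ) / (1 - r)
S_9 = 31(1 - (-1/2)^9) / (1 - (-1/2))
S_9 = 31(1 - (-1/512)) / (3/2)
S_9 = 5301/256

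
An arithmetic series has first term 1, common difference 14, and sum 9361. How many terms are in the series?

Using S = n/2 × [2a + (n-1)d]
9361 = n/2 × [2(1) + (n-1)(14)]
9361 = n/2 × [2 + 14n - 14]
18722 = n × [-12 + 14n]
14n² + (-12)n - 18722 = 0
Discriminant: Δ = (-12)² - 4(14)(-18722) = 144 + 1048432 = 1048576
√Δ = 1024
n = [-(-12) + √Δ] / (2·14) = (12 + 1024) / 28 = 1036 / 28 = 37
(The negative root is discarded since n must be a positive integer.)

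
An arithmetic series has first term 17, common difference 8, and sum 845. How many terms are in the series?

Using S = n/2 × [2a + (n-1)d]
845 = n/2 × [2(17) + (n-1)(8)]
845 = n/2 × [34 + 8n - 8]
1690 = n × [26 + 8n]
8n² + (26)n - 1690 = 0
Discriminant: Δ = (26)² - 4(8)(-1690) = 676 + 54080 = 54756
√Δ = 234
n = [-(26) + √Δ] / (2·8) = (-26 + 234) / 16 = 208 / 16 = 13
(The negative root is discarded since n must be a positive integer.)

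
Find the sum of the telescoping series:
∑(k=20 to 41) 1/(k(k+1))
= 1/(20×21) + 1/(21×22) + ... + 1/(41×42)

Partial fractions: 1/(k(k+1)) = 1/k - 1/(k+1)
The series telescopes:
= (1/20 - 1/21) + (1/21 - 1/22) + ... + (1/41 - 1/42)
= 1/20 - 1/42
= 11/420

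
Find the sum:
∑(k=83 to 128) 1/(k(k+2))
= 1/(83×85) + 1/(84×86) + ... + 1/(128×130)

Partial fractions: 1/(k(k+2)) = (1/2)[1/k - 1/(k+2)]
Telescoping leaves the first two and last two terms:
= (1/2)[1/83 + 1/84 - 1/129 - 1/130]
= 55269/12991160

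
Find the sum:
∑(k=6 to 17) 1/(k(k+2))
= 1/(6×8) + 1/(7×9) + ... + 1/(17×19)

Partial fractions: 1/(k(k+2)) = (1/2)[1/k - 1/(k+2)]
Telescoping leaves the first two and last two terms:
= (1/2)[1/6 + 1/7 - 1/18 - 1/19]
= 241/2394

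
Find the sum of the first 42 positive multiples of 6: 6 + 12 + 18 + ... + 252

Factor out 6: = 6(1 + 2 + ... + 42) = 6 × n(n+1)/2
= 6 × 42×43/2
= 6 × 903
= 5418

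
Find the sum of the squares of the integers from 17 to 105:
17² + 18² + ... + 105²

Use ∑_{k=1}^{n} k² = n(n+1)(2n+1)/6, then subtract the first 16 terms.
∑_{k=1}^{105} k² = 105×106×211/6 = 391405
∑_{k=1}^{16} k² = 16×17×33/6 = 1496
∑_{k=17}^{105} k² = 391405 - 1496 = 389909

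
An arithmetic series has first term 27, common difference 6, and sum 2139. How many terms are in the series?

Using S = n/2 × [2a + (n-1)d]
2139 = n/2 × [2(27) + (n-1)(6)]
2139 = n/2 × [54 + 6n - 6]
4278 = n × [48 + 6n]
6n² + (48)n - 4278 = 0
Discriminant: Δ = (48)² - 4(6)(-4278) = 2304 + 102672 = 104976
√Δ = 324
n = [-(48) + √Δ] / (2·6) = (-48 + 324) / 12 = 276 / 12 = 23
(The negative root is discarded since n must be a positive integer.)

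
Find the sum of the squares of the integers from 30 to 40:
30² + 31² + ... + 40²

Use ∑_{k=1}^{n} k² = n(n+1)(2n+1)/6, then subtract the first 29 terms.
∑_{k=1}^{40} k² = 40×41×81/6 = 22140
∑_{k=1}^{29} k² = 29×30×59/6 = 8555
∑_{k=30}^{40} k² = 22140 - 8555 = 13585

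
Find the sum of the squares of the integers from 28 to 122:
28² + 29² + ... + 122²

Use ∑_{k=1}^{n} k² = n(n+1)(2n+1)/6, then subtract the first 27 terms.
∑_{k=1}^{122} k² = 122×123×245/6 = 612745
∑_{k=1}^{27} k² = 27×28×55/6 = 6930
∑_{k=28}^{122} k² = 612745 - 6930 = 605815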